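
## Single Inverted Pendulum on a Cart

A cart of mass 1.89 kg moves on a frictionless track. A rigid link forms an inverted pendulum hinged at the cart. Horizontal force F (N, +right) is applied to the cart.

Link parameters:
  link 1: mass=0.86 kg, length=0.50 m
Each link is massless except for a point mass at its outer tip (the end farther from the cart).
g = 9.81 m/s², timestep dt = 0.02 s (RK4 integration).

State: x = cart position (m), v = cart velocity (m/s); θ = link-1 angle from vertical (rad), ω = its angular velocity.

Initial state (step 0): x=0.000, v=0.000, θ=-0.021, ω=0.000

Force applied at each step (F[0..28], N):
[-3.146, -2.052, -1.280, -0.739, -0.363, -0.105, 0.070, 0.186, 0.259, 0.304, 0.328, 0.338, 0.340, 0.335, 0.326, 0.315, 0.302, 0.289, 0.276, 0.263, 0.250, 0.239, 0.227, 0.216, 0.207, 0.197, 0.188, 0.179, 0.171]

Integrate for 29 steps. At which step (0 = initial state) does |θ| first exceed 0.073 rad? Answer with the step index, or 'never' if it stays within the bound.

Answer: never

Derivation:
apply F[0]=-3.146 → step 1: x=-0.000, v=-0.031, θ=-0.020, ω=0.055
apply F[1]=-2.052 → step 2: x=-0.001, v=-0.051, θ=-0.019, ω=0.087
apply F[2]=-1.280 → step 3: x=-0.002, v=-0.063, θ=-0.017, ω=0.104
apply F[3]=-0.739 → step 4: x=-0.004, v=-0.070, θ=-0.015, ω=0.110
apply F[4]=-0.363 → step 5: x=-0.005, v=-0.072, θ=-0.013, ω=0.110
apply F[5]=-0.105 → step 6: x=-0.006, v=-0.072, θ=-0.011, ω=0.105
apply F[6]=+0.070 → step 7: x=-0.008, v=-0.071, θ=-0.009, ω=0.098
apply F[7]=+0.186 → step 8: x=-0.009, v=-0.068, θ=-0.007, ω=0.090
apply F[8]=+0.259 → step 9: x=-0.011, v=-0.065, θ=-0.005, ω=0.081
apply F[9]=+0.304 → step 10: x=-0.012, v=-0.061, θ=-0.004, ω=0.072
apply F[10]=+0.328 → step 11: x=-0.013, v=-0.058, θ=-0.002, ω=0.064
apply F[11]=+0.338 → step 12: x=-0.014, v=-0.054, θ=-0.001, ω=0.056
apply F[12]=+0.340 → step 13: x=-0.015, v=-0.050, θ=0.000, ω=0.048
apply F[13]=+0.335 → step 14: x=-0.016, v=-0.047, θ=0.001, ω=0.041
apply F[14]=+0.326 → step 15: x=-0.017, v=-0.043, θ=0.002, ω=0.035
apply F[15]=+0.315 → step 16: x=-0.018, v=-0.040, θ=0.002, ω=0.030
apply F[16]=+0.302 → step 17: x=-0.019, v=-0.037, θ=0.003, ω=0.025
apply F[17]=+0.289 → step 18: x=-0.019, v=-0.034, θ=0.003, ω=0.021
apply F[18]=+0.276 → step 19: x=-0.020, v=-0.032, θ=0.004, ω=0.017
apply F[19]=+0.263 → step 20: x=-0.021, v=-0.029, θ=0.004, ω=0.014
apply F[20]=+0.250 → step 21: x=-0.021, v=-0.027, θ=0.004, ω=0.011
apply F[21]=+0.239 → step 22: x=-0.022, v=-0.025, θ=0.005, ω=0.008
apply F[22]=+0.227 → step 23: x=-0.022, v=-0.023, θ=0.005, ω=0.006
apply F[23]=+0.216 → step 24: x=-0.023, v=-0.021, θ=0.005, ω=0.004
apply F[24]=+0.207 → step 25: x=-0.023, v=-0.019, θ=0.005, ω=0.002
apply F[25]=+0.197 → step 26: x=-0.023, v=-0.018, θ=0.005, ω=0.001
apply F[26]=+0.188 → step 27: x=-0.024, v=-0.016, θ=0.005, ω=-0.000
apply F[27]=+0.179 → step 28: x=-0.024, v=-0.015, θ=0.005, ω=-0.001
apply F[28]=+0.171 → step 29: x=-0.024, v=-0.013, θ=0.005, ω=-0.002
max |θ| = 0.021 ≤ 0.073 over all 30 states.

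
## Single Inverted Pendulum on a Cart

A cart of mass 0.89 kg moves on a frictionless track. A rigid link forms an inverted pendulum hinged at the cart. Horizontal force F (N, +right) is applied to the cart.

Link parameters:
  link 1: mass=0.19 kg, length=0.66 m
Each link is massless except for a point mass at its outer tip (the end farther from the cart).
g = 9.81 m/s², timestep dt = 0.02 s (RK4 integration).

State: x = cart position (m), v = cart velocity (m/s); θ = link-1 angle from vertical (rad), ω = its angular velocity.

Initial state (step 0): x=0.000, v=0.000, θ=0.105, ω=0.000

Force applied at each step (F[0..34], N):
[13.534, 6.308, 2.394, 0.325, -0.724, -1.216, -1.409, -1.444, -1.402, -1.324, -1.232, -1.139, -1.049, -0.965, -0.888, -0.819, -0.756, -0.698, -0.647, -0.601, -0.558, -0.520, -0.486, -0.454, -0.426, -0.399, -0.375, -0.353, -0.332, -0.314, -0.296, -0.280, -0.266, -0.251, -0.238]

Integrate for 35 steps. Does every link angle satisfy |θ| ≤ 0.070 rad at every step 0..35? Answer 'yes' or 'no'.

Answer: no

Derivation:
apply F[0]=+13.534 → step 1: x=0.003, v=0.299, θ=0.101, ω=-0.420
apply F[1]=+6.308 → step 2: x=0.010, v=0.437, θ=0.091, ω=-0.599
apply F[2]=+2.394 → step 3: x=0.020, v=0.487, θ=0.078, ω=-0.650
apply F[3]=+0.325 → step 4: x=0.029, v=0.491, θ=0.065, ω=-0.635
apply F[4]=-0.724 → step 5: x=0.039, v=0.473, θ=0.053, ω=-0.589
apply F[5]=-1.216 → step 6: x=0.048, v=0.443, θ=0.042, ω=-0.531
apply F[6]=-1.409 → step 7: x=0.057, v=0.410, θ=0.032, ω=-0.470
apply F[7]=-1.444 → step 8: x=0.065, v=0.377, θ=0.023, ω=-0.411
apply F[8]=-1.402 → step 9: x=0.072, v=0.344, θ=0.015, ω=-0.356
apply F[9]=-1.324 → step 10: x=0.078, v=0.314, θ=0.009, ω=-0.307
apply F[10]=-1.232 → step 11: x=0.084, v=0.286, θ=0.003, ω=-0.263
apply F[11]=-1.139 → step 12: x=0.090, v=0.261, θ=-0.002, ω=-0.224
apply F[12]=-1.049 → step 13: x=0.095, v=0.237, θ=-0.006, ω=-0.190
apply F[13]=-0.965 → step 14: x=0.099, v=0.216, θ=-0.009, ω=-0.160
apply F[14]=-0.888 → step 15: x=0.103, v=0.196, θ=-0.012, ω=-0.133
apply F[15]=-0.819 → step 16: x=0.107, v=0.179, θ=-0.015, ω=-0.110
apply F[16]=-0.756 → step 17: x=0.111, v=0.162, θ=-0.017, ω=-0.090
apply F[17]=-0.698 → step 18: x=0.114, v=0.147, θ=-0.018, ω=-0.073
apply F[18]=-0.647 → step 19: x=0.117, v=0.134, θ=-0.020, ω=-0.058
apply F[19]=-0.601 → step 20: x=0.119, v=0.121, θ=-0.021, ω=-0.045
apply F[20]=-0.558 → step 21: x=0.121, v=0.109, θ=-0.022, ω=-0.033
apply F[21]=-0.520 → step 22: x=0.123, v=0.098, θ=-0.022, ω=-0.024
apply F[22]=-0.486 → step 23: x=0.125, v=0.088, θ=-0.023, ω=-0.015
apply F[23]=-0.454 → step 24: x=0.127, v=0.079, θ=-0.023, ω=-0.008
apply F[24]=-0.426 → step 25: x=0.129, v=0.071, θ=-0.023, ω=-0.002
apply F[25]=-0.399 → step 26: x=0.130, v=0.063, θ=-0.023, ω=0.004
apply F[26]=-0.375 → step 27: x=0.131, v=0.055, θ=-0.023, ω=0.008
apply F[27]=-0.353 → step 28: x=0.132, v=0.048, θ=-0.022, ω=0.012
apply F[28]=-0.332 → step 29: x=0.133, v=0.042, θ=-0.022, ω=0.015
apply F[29]=-0.314 → step 30: x=0.134, v=0.035, θ=-0.022, ω=0.018
apply F[30]=-0.296 → step 31: x=0.134, v=0.030, θ=-0.021, ω=0.020
apply F[31]=-0.280 → step 32: x=0.135, v=0.024, θ=-0.021, ω=0.022
apply F[32]=-0.266 → step 33: x=0.135, v=0.019, θ=-0.021, ω=0.024
apply F[33]=-0.251 → step 34: x=0.136, v=0.014, θ=-0.020, ω=0.025
apply F[34]=-0.238 → step 35: x=0.136, v=0.010, θ=-0.020, ω=0.026
Max |angle| over trajectory = 0.105 rad; bound = 0.070 → exceeded.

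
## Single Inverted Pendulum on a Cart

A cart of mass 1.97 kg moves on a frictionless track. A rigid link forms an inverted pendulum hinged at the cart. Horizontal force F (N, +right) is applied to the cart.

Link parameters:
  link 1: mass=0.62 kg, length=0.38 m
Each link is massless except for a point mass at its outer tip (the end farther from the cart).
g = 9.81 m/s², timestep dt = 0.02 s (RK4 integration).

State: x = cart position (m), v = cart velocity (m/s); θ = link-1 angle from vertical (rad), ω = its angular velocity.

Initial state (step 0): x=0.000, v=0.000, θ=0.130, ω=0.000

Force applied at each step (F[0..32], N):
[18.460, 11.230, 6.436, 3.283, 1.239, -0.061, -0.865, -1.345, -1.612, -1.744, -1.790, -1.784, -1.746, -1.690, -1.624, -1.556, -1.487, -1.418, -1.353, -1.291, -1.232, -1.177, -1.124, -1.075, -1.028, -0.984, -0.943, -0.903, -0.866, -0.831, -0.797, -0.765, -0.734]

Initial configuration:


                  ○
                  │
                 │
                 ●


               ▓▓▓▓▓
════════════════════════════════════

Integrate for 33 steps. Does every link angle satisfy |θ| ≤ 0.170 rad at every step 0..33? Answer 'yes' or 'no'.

apply F[0]=+18.460 → step 1: x=0.002, v=0.179, θ=0.126, ω=-0.400
apply F[1]=+11.230 → step 2: x=0.006, v=0.285, θ=0.116, ω=-0.615
apply F[2]=+6.436 → step 3: x=0.013, v=0.343, θ=0.103, ω=-0.712
apply F[3]=+3.283 → step 4: x=0.020, v=0.371, θ=0.088, ω=-0.734
apply F[4]=+1.239 → step 5: x=0.027, v=0.379, θ=0.074, ω=-0.713
apply F[5]=-0.061 → step 6: x=0.035, v=0.374, θ=0.060, ω=-0.666
apply F[6]=-0.865 → step 7: x=0.042, v=0.362, θ=0.047, ω=-0.607
apply F[7]=-1.345 → step 8: x=0.049, v=0.346, θ=0.036, ω=-0.543
apply F[8]=-1.612 → step 9: x=0.056, v=0.328, θ=0.026, ω=-0.480
apply F[9]=-1.744 → step 10: x=0.062, v=0.309, θ=0.017, ω=-0.419
apply F[10]=-1.790 → step 11: x=0.068, v=0.290, θ=0.009, ω=-0.362
apply F[11]=-1.784 → step 12: x=0.074, v=0.271, θ=0.002, ω=-0.311
apply F[12]=-1.746 → step 13: x=0.079, v=0.253, θ=-0.004, ω=-0.265
apply F[13]=-1.690 → step 14: x=0.084, v=0.237, θ=-0.009, ω=-0.224
apply F[14]=-1.624 → step 15: x=0.089, v=0.221, θ=-0.013, ω=-0.188
apply F[15]=-1.556 → step 16: x=0.093, v=0.206, θ=-0.016, ω=-0.157
apply F[16]=-1.487 → step 17: x=0.097, v=0.192, θ=-0.019, ω=-0.129
apply F[17]=-1.418 → step 18: x=0.101, v=0.179, θ=-0.021, ω=-0.105
apply F[18]=-1.353 → step 19: x=0.104, v=0.166, θ=-0.023, ω=-0.084
apply F[19]=-1.291 → step 20: x=0.107, v=0.155, θ=-0.025, ω=-0.066
apply F[20]=-1.232 → step 21: x=0.110, v=0.144, θ=-0.026, ω=-0.050
apply F[21]=-1.177 → step 22: x=0.113, v=0.134, θ=-0.027, ω=-0.036
apply F[22]=-1.124 → step 23: x=0.116, v=0.124, θ=-0.027, ω=-0.025
apply F[23]=-1.075 → step 24: x=0.118, v=0.115, θ=-0.028, ω=-0.015
apply F[24]=-1.028 → step 25: x=0.120, v=0.106, θ=-0.028, ω=-0.006
apply F[25]=-0.984 → step 26: x=0.122, v=0.098, θ=-0.028, ω=0.001
apply F[26]=-0.943 → step 27: x=0.124, v=0.090, θ=-0.028, ω=0.007
apply F[27]=-0.903 → step 28: x=0.126, v=0.082, θ=-0.028, ω=0.012
apply F[28]=-0.866 → step 29: x=0.127, v=0.075, θ=-0.027, ω=0.017
apply F[29]=-0.831 → step 30: x=0.129, v=0.069, θ=-0.027, ω=0.020
apply F[30]=-0.797 → step 31: x=0.130, v=0.062, θ=-0.027, ω=0.023
apply F[31]=-0.765 → step 32: x=0.131, v=0.056, θ=-0.026, ω=0.026
apply F[32]=-0.734 → step 33: x=0.132, v=0.050, θ=-0.026, ω=0.028
Max |angle| over trajectory = 0.130 rad; bound = 0.170 → within bound.

Answer: yes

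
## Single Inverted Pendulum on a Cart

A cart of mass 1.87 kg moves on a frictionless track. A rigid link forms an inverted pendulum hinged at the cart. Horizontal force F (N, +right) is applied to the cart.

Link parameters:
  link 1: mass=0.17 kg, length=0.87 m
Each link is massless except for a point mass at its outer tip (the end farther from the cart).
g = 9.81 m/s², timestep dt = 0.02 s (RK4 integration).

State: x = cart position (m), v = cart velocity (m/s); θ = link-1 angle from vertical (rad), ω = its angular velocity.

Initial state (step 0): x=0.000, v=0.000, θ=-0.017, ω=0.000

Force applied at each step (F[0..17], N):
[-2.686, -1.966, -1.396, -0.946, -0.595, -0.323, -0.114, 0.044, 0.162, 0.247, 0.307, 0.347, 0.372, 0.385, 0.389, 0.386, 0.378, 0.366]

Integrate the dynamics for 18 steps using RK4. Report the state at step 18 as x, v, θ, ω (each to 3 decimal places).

apply F[0]=-2.686 → step 1: x=-0.000, v=-0.028, θ=-0.017, ω=0.029
apply F[1]=-1.966 → step 2: x=-0.001, v=-0.049, θ=-0.016, ω=0.049
apply F[2]=-1.396 → step 3: x=-0.002, v=-0.064, θ=-0.015, ω=0.062
apply F[3]=-0.946 → step 4: x=-0.004, v=-0.074, θ=-0.013, ω=0.071
apply F[4]=-0.595 → step 5: x=-0.005, v=-0.080, θ=-0.012, ω=0.075
apply F[5]=-0.323 → step 6: x=-0.007, v=-0.083, θ=-0.011, ω=0.076
apply F[6]=-0.114 → step 7: x=-0.008, v=-0.084, θ=-0.009, ω=0.075
apply F[7]=+0.044 → step 8: x=-0.010, v=-0.083, θ=-0.008, ω=0.072
apply F[8]=+0.162 → step 9: x=-0.012, v=-0.082, θ=-0.006, ω=0.069
apply F[9]=+0.247 → step 10: x=-0.013, v=-0.079, θ=-0.005, ω=0.064
apply F[10]=+0.307 → step 11: x=-0.015, v=-0.076, θ=-0.004, ω=0.059
apply F[11]=+0.347 → step 12: x=-0.016, v=-0.072, θ=-0.002, ω=0.054
apply F[12]=+0.372 → step 13: x=-0.018, v=-0.068, θ=-0.001, ω=0.049
apply F[13]=+0.385 → step 14: x=-0.019, v=-0.064, θ=-0.000, ω=0.044
apply F[14]=+0.389 → step 15: x=-0.020, v=-0.059, θ=0.000, ω=0.040
apply F[15]=+0.386 → step 16: x=-0.021, v=-0.055, θ=0.001, ω=0.035
apply F[16]=+0.378 → step 17: x=-0.023, v=-0.051, θ=0.002, ω=0.031
apply F[17]=+0.366 → step 18: x=-0.023, v=-0.047, θ=0.002, ω=0.027

Answer: x=-0.023, v=-0.047, θ=0.002, ω=0.027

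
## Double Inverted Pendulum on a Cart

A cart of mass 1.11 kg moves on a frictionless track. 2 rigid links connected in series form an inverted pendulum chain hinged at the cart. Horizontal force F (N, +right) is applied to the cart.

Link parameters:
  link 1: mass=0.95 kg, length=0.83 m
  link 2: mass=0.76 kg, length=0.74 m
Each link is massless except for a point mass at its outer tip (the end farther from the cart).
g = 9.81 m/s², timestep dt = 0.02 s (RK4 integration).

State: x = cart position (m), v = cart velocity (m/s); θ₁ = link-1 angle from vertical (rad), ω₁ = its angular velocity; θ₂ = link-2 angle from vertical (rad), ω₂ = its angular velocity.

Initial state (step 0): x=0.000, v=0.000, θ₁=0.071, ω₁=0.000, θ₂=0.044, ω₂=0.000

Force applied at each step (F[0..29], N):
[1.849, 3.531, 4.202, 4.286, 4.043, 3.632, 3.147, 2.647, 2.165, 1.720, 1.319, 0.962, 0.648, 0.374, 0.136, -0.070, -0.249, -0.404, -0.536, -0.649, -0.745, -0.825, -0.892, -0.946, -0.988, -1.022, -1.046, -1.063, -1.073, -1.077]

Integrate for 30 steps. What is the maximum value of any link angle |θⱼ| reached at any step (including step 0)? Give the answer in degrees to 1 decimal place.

Answer: 4.1°

Derivation:
apply F[0]=+1.849 → step 1: x=0.000, v=0.012, θ₁=0.071, ω₁=0.008, θ₂=0.044, ω₂=-0.013
apply F[1]=+3.531 → step 2: x=0.001, v=0.054, θ₁=0.071, ω₁=-0.021, θ₂=0.043, ω₂=-0.026
apply F[2]=+4.202 → step 3: x=0.002, v=0.108, θ₁=0.070, ω₁=-0.064, θ₂=0.043, ω₂=-0.039
apply F[3]=+4.286 → step 4: x=0.005, v=0.164, θ₁=0.068, ω₁=-0.109, θ₂=0.042, ω₂=-0.052
apply F[4]=+4.043 → step 5: x=0.009, v=0.216, θ₁=0.066, ω₁=-0.151, θ₂=0.041, ω₂=-0.065
apply F[5]=+3.632 → step 6: x=0.014, v=0.262, θ₁=0.062, ω₁=-0.187, θ₂=0.039, ω₂=-0.077
apply F[6]=+3.147 → step 7: x=0.019, v=0.300, θ₁=0.058, ω₁=-0.215, θ₂=0.038, ω₂=-0.087
apply F[7]=+2.647 → step 8: x=0.026, v=0.331, θ₁=0.054, ω₁=-0.234, θ₂=0.036, ω₂=-0.096
apply F[8]=+2.165 → step 9: x=0.032, v=0.354, θ₁=0.049, ω₁=-0.247, θ₂=0.034, ω₂=-0.104
apply F[9]=+1.720 → step 10: x=0.040, v=0.371, θ₁=0.044, ω₁=-0.254, θ₂=0.032, ω₂=-0.111
apply F[10]=+1.319 → step 11: x=0.047, v=0.383, θ₁=0.039, ω₁=-0.256, θ₂=0.029, ω₂=-0.116
apply F[11]=+0.962 → step 12: x=0.055, v=0.389, θ₁=0.034, ω₁=-0.253, θ₂=0.027, ω₂=-0.120
apply F[12]=+0.648 → step 13: x=0.063, v=0.391, θ₁=0.029, ω₁=-0.248, θ₂=0.025, ω₂=-0.123
apply F[13]=+0.374 → step 14: x=0.071, v=0.390, θ₁=0.024, ω₁=-0.239, θ₂=0.022, ω₂=-0.124
apply F[14]=+0.136 → step 15: x=0.078, v=0.386, θ₁=0.019, ω₁=-0.229, θ₂=0.020, ω₂=-0.125
apply F[15]=-0.070 → step 16: x=0.086, v=0.380, θ₁=0.015, ω₁=-0.218, θ₂=0.017, ω₂=-0.124
apply F[16]=-0.249 → step 17: x=0.093, v=0.371, θ₁=0.011, ω₁=-0.205, θ₂=0.015, ω₂=-0.122
apply F[17]=-0.404 → step 18: x=0.101, v=0.361, θ₁=0.007, ω₁=-0.192, θ₂=0.012, ω₂=-0.120
apply F[18]=-0.536 → step 19: x=0.108, v=0.350, θ₁=0.003, ω₁=-0.179, θ₂=0.010, ω₂=-0.117
apply F[19]=-0.649 → step 20: x=0.115, v=0.338, θ₁=-0.000, ω₁=-0.166, θ₂=0.008, ω₂=-0.114
apply F[20]=-0.745 → step 21: x=0.121, v=0.325, θ₁=-0.004, ω₁=-0.152, θ₂=0.005, ω₂=-0.109
apply F[21]=-0.825 → step 22: x=0.128, v=0.312, θ₁=-0.007, ω₁=-0.139, θ₂=0.003, ω₂=-0.105
apply F[22]=-0.892 → step 23: x=0.134, v=0.298, θ₁=-0.009, ω₁=-0.126, θ₂=0.001, ω₂=-0.100
apply F[23]=-0.946 → step 24: x=0.140, v=0.285, θ₁=-0.012, ω₁=-0.114, θ₂=-0.001, ω₂=-0.095
apply F[24]=-0.988 → step 25: x=0.145, v=0.271, θ₁=-0.014, ω₁=-0.102, θ₂=-0.003, ω₂=-0.090
apply F[25]=-1.022 → step 26: x=0.151, v=0.257, θ₁=-0.016, ω₁=-0.091, θ₂=-0.004, ω₂=-0.085
apply F[26]=-1.046 → step 27: x=0.156, v=0.243, θ₁=-0.017, ω₁=-0.081, θ₂=-0.006, ω₂=-0.079
apply F[27]=-1.063 → step 28: x=0.160, v=0.229, θ₁=-0.019, ω₁=-0.071, θ₂=-0.008, ω₂=-0.074
apply F[28]=-1.073 → step 29: x=0.165, v=0.216, θ₁=-0.020, ω₁=-0.061, θ₂=-0.009, ω₂=-0.068
apply F[29]=-1.077 → step 30: x=0.169, v=0.203, θ₁=-0.021, ω₁=-0.053, θ₂=-0.010, ω₂=-0.063
Max |angle| over trajectory = 0.071 rad = 4.1°.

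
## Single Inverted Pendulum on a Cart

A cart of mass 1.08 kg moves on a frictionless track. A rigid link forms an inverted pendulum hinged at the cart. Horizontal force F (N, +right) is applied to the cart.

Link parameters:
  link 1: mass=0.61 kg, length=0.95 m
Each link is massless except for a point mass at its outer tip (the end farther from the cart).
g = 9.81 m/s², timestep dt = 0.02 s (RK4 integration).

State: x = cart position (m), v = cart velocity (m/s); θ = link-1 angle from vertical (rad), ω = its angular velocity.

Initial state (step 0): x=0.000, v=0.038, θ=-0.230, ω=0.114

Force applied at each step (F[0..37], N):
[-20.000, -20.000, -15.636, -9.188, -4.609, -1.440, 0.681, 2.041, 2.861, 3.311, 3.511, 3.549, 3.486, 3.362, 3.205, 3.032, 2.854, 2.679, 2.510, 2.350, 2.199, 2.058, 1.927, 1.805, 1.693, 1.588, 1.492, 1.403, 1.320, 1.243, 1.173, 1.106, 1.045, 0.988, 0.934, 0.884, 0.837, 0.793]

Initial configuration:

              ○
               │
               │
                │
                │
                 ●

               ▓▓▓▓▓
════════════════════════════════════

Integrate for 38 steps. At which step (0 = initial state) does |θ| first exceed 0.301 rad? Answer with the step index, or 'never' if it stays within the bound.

apply F[0]=-20.000 → step 1: x=-0.003, v=-0.298, θ=-0.225, ω=0.412
apply F[1]=-20.000 → step 2: x=-0.012, v=-0.637, θ=-0.213, ω=0.715
apply F[2]=-15.636 → step 3: x=-0.027, v=-0.900, θ=-0.197, ω=0.944
apply F[3]=-9.188 → step 4: x=-0.047, v=-1.049, θ=-0.177, ω=1.059
apply F[4]=-4.609 → step 5: x=-0.068, v=-1.117, θ=-0.155, ω=1.096
apply F[5]=-1.440 → step 6: x=-0.091, v=-1.130, θ=-0.134, ω=1.079
apply F[6]=+0.681 → step 7: x=-0.113, v=-1.105, θ=-0.113, ω=1.029
apply F[7]=+2.041 → step 8: x=-0.135, v=-1.057, θ=-0.093, ω=0.958
apply F[8]=+2.861 → step 9: x=-0.155, v=-0.996, θ=-0.074, ω=0.876
apply F[9]=+3.311 → step 10: x=-0.175, v=-0.928, θ=-0.058, ω=0.791
apply F[10]=+3.511 → step 11: x=-0.193, v=-0.858, θ=-0.043, ω=0.707
apply F[11]=+3.549 → step 12: x=-0.209, v=-0.789, θ=-0.029, ω=0.627
apply F[12]=+3.486 → step 13: x=-0.224, v=-0.722, θ=-0.018, ω=0.551
apply F[13]=+3.362 → step 14: x=-0.238, v=-0.658, θ=-0.007, ω=0.482
apply F[14]=+3.205 → step 15: x=-0.250, v=-0.598, θ=0.002, ω=0.418
apply F[15]=+3.032 → step 16: x=-0.262, v=-0.543, θ=0.010, ω=0.361
apply F[16]=+2.854 → step 17: x=-0.272, v=-0.491, θ=0.016, ω=0.310
apply F[17]=+2.679 → step 18: x=-0.282, v=-0.444, θ=0.022, ω=0.264
apply F[18]=+2.510 → step 19: x=-0.290, v=-0.400, θ=0.027, ω=0.223
apply F[19]=+2.350 → step 20: x=-0.298, v=-0.360, θ=0.031, ω=0.186
apply F[20]=+2.199 → step 21: x=-0.304, v=-0.323, θ=0.034, ω=0.154
apply F[21]=+2.058 → step 22: x=-0.311, v=-0.289, θ=0.037, ω=0.125
apply F[22]=+1.927 → step 23: x=-0.316, v=-0.257, θ=0.039, ω=0.100
apply F[23]=+1.805 → step 24: x=-0.321, v=-0.228, θ=0.041, ω=0.078
apply F[24]=+1.693 → step 25: x=-0.325, v=-0.202, θ=0.043, ω=0.059
apply F[25]=+1.588 → step 26: x=-0.329, v=-0.177, θ=0.044, ω=0.042
apply F[26]=+1.492 → step 27: x=-0.332, v=-0.154, θ=0.044, ω=0.027
apply F[27]=+1.403 → step 28: x=-0.335, v=-0.133, θ=0.045, ω=0.014
apply F[28]=+1.320 → step 29: x=-0.338, v=-0.114, θ=0.045, ω=0.003
apply F[29]=+1.243 → step 30: x=-0.340, v=-0.096, θ=0.045, ω=-0.007
apply F[30]=+1.173 → step 31: x=-0.341, v=-0.079, θ=0.044, ω=-0.016
apply F[31]=+1.106 → step 32: x=-0.343, v=-0.063, θ=0.044, ω=-0.023
apply F[32]=+1.045 → step 33: x=-0.344, v=-0.049, θ=0.044, ω=-0.029
apply F[33]=+0.988 → step 34: x=-0.345, v=-0.035, θ=0.043, ω=-0.034
apply F[34]=+0.934 → step 35: x=-0.345, v=-0.023, θ=0.042, ω=-0.039
apply F[35]=+0.884 → step 36: x=-0.346, v=-0.011, θ=0.041, ω=-0.042
apply F[36]=+0.837 → step 37: x=-0.346, v=-0.000, θ=0.041, ω=-0.045
apply F[37]=+0.793 → step 38: x=-0.346, v=0.010, θ=0.040, ω=-0.048
max |θ| = 0.230 ≤ 0.301 over all 39 states.

Answer: never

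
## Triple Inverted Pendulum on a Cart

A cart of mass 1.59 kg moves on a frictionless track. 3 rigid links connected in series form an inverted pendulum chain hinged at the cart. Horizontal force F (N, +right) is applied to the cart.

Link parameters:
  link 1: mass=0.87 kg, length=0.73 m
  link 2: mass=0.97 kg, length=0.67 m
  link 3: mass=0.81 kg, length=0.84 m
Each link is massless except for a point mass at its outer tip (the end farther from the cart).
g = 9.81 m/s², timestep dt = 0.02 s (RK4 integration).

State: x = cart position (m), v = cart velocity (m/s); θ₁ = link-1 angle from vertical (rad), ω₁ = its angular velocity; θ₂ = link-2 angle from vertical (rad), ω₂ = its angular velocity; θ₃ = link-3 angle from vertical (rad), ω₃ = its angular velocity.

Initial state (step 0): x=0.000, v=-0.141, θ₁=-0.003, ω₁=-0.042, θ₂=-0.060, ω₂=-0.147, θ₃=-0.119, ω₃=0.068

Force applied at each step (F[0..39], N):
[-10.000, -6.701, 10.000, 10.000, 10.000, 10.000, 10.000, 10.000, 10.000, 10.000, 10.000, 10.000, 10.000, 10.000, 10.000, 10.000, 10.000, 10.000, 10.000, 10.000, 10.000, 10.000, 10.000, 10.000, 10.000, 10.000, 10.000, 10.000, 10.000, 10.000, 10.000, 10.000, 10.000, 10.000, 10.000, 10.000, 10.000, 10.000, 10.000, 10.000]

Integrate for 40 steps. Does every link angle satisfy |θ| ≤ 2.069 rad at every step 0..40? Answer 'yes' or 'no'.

Answer: yes

Derivation:
apply F[0]=-10.000 → step 1: x=-0.004, v=-0.266, θ₁=-0.002, ω₁=0.160, θ₂=-0.063, ω₂=-0.185, θ₃=-0.118, ω₃=0.044
apply F[1]=-6.701 → step 2: x=-0.010, v=-0.350, θ₁=0.003, ω₁=0.311, θ₂=-0.067, ω₂=-0.230, θ₃=-0.117, ω₃=0.022
apply F[2]=+10.000 → step 3: x=-0.016, v=-0.226, θ₁=0.008, ω₁=0.183, θ₂=-0.073, ω₂=-0.285, θ₃=-0.117, ω₃=0.002
apply F[3]=+10.000 → step 4: x=-0.019, v=-0.103, θ₁=0.010, ω₁=0.063, θ₂=-0.079, ω₂=-0.350, θ₃=-0.117, ω₃=-0.015
apply F[4]=+10.000 → step 5: x=-0.020, v=0.019, θ₁=0.010, ω₁=-0.052, θ₂=-0.087, ω₂=-0.423, θ₃=-0.118, ω₃=-0.030
apply F[5]=+10.000 → step 6: x=-0.019, v=0.142, θ₁=0.008, ω₁=-0.164, θ₂=-0.096, ω₂=-0.504, θ₃=-0.118, ω₃=-0.041
apply F[6]=+10.000 → step 7: x=-0.014, v=0.266, θ₁=0.004, ω₁=-0.276, θ₂=-0.107, ω₂=-0.592, θ₃=-0.119, ω₃=-0.048
apply F[7]=+10.000 → step 8: x=-0.008, v=0.391, θ₁=-0.003, ω₁=-0.389, θ₂=-0.120, ω₂=-0.687, θ₃=-0.120, ω₃=-0.050
apply F[8]=+10.000 → step 9: x=0.001, v=0.519, θ₁=-0.012, ω₁=-0.507, θ₂=-0.134, ω₂=-0.787, θ₃=-0.121, ω₃=-0.048
apply F[9]=+10.000 → step 10: x=0.013, v=0.650, θ₁=-0.023, ω₁=-0.630, θ₂=-0.151, ω₂=-0.892, θ₃=-0.122, ω₃=-0.040
apply F[10]=+10.000 → step 11: x=0.027, v=0.784, θ₁=-0.037, ω₁=-0.762, θ₂=-0.170, ω₂=-1.001, θ₃=-0.123, ω₃=-0.026
apply F[11]=+10.000 → step 12: x=0.044, v=0.922, θ₁=-0.054, ω₁=-0.904, θ₂=-0.191, ω₂=-1.112, θ₃=-0.123, ω₃=-0.007
apply F[12]=+10.000 → step 13: x=0.064, v=1.064, θ₁=-0.073, ω₁=-1.058, θ₂=-0.215, ω₂=-1.224, θ₃=-0.123, ω₃=0.019
apply F[13]=+10.000 → step 14: x=0.087, v=1.210, θ₁=-0.096, ω₁=-1.226, θ₂=-0.240, ω₂=-1.334, θ₃=-0.122, ω₃=0.049
apply F[14]=+10.000 → step 15: x=0.113, v=1.359, θ₁=-0.122, ω₁=-1.410, θ₂=-0.268, ω₂=-1.438, θ₃=-0.121, ω₃=0.083
apply F[15]=+10.000 → step 16: x=0.141, v=1.511, θ₁=-0.153, ω₁=-1.611, θ₂=-0.298, ω₂=-1.534, θ₃=-0.119, ω₃=0.119
apply F[16]=+10.000 → step 17: x=0.173, v=1.664, θ₁=-0.187, ω₁=-1.829, θ₂=-0.329, ω₂=-1.616, θ₃=-0.116, ω₃=0.155
apply F[17]=+10.000 → step 18: x=0.208, v=1.816, θ₁=-0.226, ω₁=-2.063, θ₂=-0.362, ω₂=-1.682, θ₃=-0.113, ω₃=0.186
apply F[18]=+10.000 → step 19: x=0.246, v=1.963, θ₁=-0.270, ω₁=-2.311, θ₂=-0.396, ω₂=-1.727, θ₃=-0.109, ω₃=0.209
apply F[19]=+10.000 → step 20: x=0.286, v=2.104, θ₁=-0.318, ω₁=-2.567, θ₂=-0.431, ω₂=-1.750, θ₃=-0.104, ω₃=0.220
apply F[20]=+10.000 → step 21: x=0.330, v=2.234, θ₁=-0.372, ω₁=-2.827, θ₂=-0.466, ω₂=-1.751, θ₃=-0.100, ω₃=0.215
apply F[21]=+10.000 → step 22: x=0.376, v=2.348, θ₁=-0.431, ω₁=-3.083, θ₂=-0.501, ω₂=-1.732, θ₃=-0.096, ω₃=0.192
apply F[22]=+10.000 → step 23: x=0.424, v=2.445, θ₁=-0.496, ω₁=-3.329, θ₂=-0.535, ω₂=-1.699, θ₃=-0.093, ω₃=0.147
apply F[23]=+10.000 → step 24: x=0.473, v=2.520, θ₁=-0.564, ω₁=-3.558, θ₂=-0.569, ω₂=-1.659, θ₃=-0.090, ω₃=0.080
apply F[24]=+10.000 → step 25: x=0.524, v=2.573, θ₁=-0.638, ω₁=-3.766, θ₂=-0.602, ω₂=-1.621, θ₃=-0.090, ω₃=-0.007
apply F[25]=+10.000 → step 26: x=0.576, v=2.603, θ₁=-0.715, ω₁=-3.950, θ₂=-0.634, ω₂=-1.593, θ₃=-0.091, ω₃=-0.113
apply F[26]=+10.000 → step 27: x=0.628, v=2.610, θ₁=-0.796, ω₁=-4.111, θ₂=-0.665, ω₂=-1.583, θ₃=-0.094, ω₃=-0.236
apply F[27]=+10.000 → step 28: x=0.680, v=2.597, θ₁=-0.879, ω₁=-4.249, θ₂=-0.697, ω₂=-1.597, θ₃=-0.100, ω₃=-0.372
apply F[28]=+10.000 → step 29: x=0.732, v=2.565, θ₁=-0.965, ω₁=-4.368, θ₂=-0.730, ω₂=-1.639, θ₃=-0.109, ω₃=-0.519
apply F[29]=+10.000 → step 30: x=0.783, v=2.515, θ₁=-1.054, ω₁=-4.471, θ₂=-0.763, ω₂=-1.712, θ₃=-0.121, ω₃=-0.676
apply F[30]=+10.000 → step 31: x=0.832, v=2.450, θ₁=-1.144, ω₁=-4.560, θ₂=-0.798, ω₂=-1.817, θ₃=-0.136, ω₃=-0.841
apply F[31]=+10.000 → step 32: x=0.881, v=2.370, θ₁=-1.236, ω₁=-4.639, θ₂=-0.836, ω₂=-1.953, θ₃=-0.155, ω₃=-1.014
apply F[32]=+10.000 → step 33: x=0.927, v=2.277, θ₁=-1.330, ω₁=-4.709, θ₂=-0.877, ω₂=-2.123, θ₃=-0.177, ω₃=-1.196
apply F[33]=+10.000 → step 34: x=0.972, v=2.171, θ₁=-1.424, ω₁=-4.770, θ₂=-0.921, ω₂=-2.324, θ₃=-0.203, ω₃=-1.388
apply F[34]=+10.000 → step 35: x=1.014, v=2.053, θ₁=-1.520, ω₁=-4.824, θ₂=-0.970, ω₂=-2.556, θ₃=-0.232, ω₃=-1.592
apply F[35]=+10.000 → step 36: x=1.054, v=1.924, θ₁=-1.617, ω₁=-4.869, θ₂=-1.023, ω₂=-2.820, θ₃=-0.266, ω₃=-1.810
apply F[36]=+10.000 → step 37: x=1.091, v=1.784, θ₁=-1.715, ω₁=-4.903, θ₂=-1.083, ω₂=-3.113, θ₃=-0.305, ω₃=-2.047
apply F[37]=+10.000 → step 38: x=1.125, v=1.633, θ₁=-1.813, ω₁=-4.924, θ₂=-1.148, ω₂=-3.435, θ₃=-0.348, ω₃=-2.306
apply F[38]=+10.000 → step 39: x=1.156, v=1.473, θ₁=-1.912, ω₁=-4.925, θ₂=-1.220, ω₂=-3.785, θ₃=-0.397, ω₃=-2.592
apply F[39]=+10.000 → step 40: x=1.184, v=1.305, θ₁=-2.010, ω₁=-4.903, θ₂=-1.300, ω₂=-4.158, θ₃=-0.452, ω₃=-2.913
Max |angle| over trajectory = 2.010 rad; bound = 2.069 → within bound.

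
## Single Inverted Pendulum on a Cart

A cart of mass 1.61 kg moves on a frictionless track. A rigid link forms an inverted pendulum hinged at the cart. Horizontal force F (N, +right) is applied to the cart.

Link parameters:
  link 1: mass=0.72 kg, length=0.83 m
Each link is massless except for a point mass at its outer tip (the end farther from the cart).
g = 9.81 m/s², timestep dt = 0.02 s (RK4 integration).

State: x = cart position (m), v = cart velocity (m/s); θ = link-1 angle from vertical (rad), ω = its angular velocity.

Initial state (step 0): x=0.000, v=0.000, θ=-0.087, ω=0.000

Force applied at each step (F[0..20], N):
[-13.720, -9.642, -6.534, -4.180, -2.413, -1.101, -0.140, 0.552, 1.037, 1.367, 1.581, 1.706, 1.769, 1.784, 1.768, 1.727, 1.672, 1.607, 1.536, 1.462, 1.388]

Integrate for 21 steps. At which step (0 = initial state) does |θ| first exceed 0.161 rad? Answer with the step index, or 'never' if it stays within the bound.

Answer: never

Derivation:
apply F[0]=-13.720 → step 1: x=-0.002, v=-0.162, θ=-0.085, ω=0.174
apply F[1]=-9.642 → step 2: x=-0.006, v=-0.275, θ=-0.081, ω=0.290
apply F[2]=-6.534 → step 3: x=-0.012, v=-0.349, θ=-0.074, ω=0.360
apply F[3]=-4.180 → step 4: x=-0.020, v=-0.395, θ=-0.067, ω=0.399
apply F[4]=-2.413 → step 5: x=-0.028, v=-0.419, θ=-0.058, ω=0.414
apply F[5]=-1.101 → step 6: x=-0.036, v=-0.428, θ=-0.050, ω=0.412
apply F[6]=-0.140 → step 7: x=-0.045, v=-0.426, θ=-0.042, ω=0.398
apply F[7]=+0.552 → step 8: x=-0.053, v=-0.416, θ=-0.034, ω=0.377
apply F[8]=+1.037 → step 9: x=-0.061, v=-0.400, θ=-0.027, ω=0.351
apply F[9]=+1.367 → step 10: x=-0.069, v=-0.381, θ=-0.020, ω=0.322
apply F[10]=+1.581 → step 11: x=-0.077, v=-0.360, θ=-0.014, ω=0.293
apply F[11]=+1.706 → step 12: x=-0.084, v=-0.338, θ=-0.009, ω=0.263
apply F[12]=+1.769 → step 13: x=-0.090, v=-0.315, θ=-0.004, ω=0.235
apply F[13]=+1.784 → step 14: x=-0.096, v=-0.293, θ=0.001, ω=0.208
apply F[14]=+1.768 → step 15: x=-0.102, v=-0.271, θ=0.005, ω=0.182
apply F[15]=+1.727 → step 16: x=-0.107, v=-0.250, θ=0.008, ω=0.158
apply F[16]=+1.672 → step 17: x=-0.112, v=-0.230, θ=0.011, ω=0.137
apply F[17]=+1.607 → step 18: x=-0.116, v=-0.212, θ=0.014, ω=0.117
apply F[18]=+1.536 → step 19: x=-0.120, v=-0.194, θ=0.016, ω=0.099
apply F[19]=+1.462 → step 20: x=-0.124, v=-0.177, θ=0.018, ω=0.083
apply F[20]=+1.388 → step 21: x=-0.127, v=-0.161, θ=0.019, ω=0.068
max |θ| = 0.087 ≤ 0.161 over all 22 states.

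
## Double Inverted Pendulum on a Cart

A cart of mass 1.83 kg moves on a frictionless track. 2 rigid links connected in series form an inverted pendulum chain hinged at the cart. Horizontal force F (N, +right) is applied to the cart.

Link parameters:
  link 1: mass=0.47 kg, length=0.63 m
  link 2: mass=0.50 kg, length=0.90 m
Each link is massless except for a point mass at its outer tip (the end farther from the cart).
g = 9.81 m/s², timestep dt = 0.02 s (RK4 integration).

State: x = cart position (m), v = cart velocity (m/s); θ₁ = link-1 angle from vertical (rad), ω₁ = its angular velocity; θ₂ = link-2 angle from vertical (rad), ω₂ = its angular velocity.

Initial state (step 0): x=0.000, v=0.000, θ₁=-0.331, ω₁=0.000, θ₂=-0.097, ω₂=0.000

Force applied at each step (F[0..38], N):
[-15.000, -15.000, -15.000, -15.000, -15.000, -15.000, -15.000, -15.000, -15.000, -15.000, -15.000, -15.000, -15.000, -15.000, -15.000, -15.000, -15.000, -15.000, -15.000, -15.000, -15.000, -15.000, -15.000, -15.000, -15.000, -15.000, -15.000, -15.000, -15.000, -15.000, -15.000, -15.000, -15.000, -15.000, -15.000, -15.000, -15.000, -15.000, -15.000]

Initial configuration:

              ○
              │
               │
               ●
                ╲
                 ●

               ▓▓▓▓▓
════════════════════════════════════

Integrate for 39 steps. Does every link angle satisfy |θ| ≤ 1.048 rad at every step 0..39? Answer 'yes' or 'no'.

apply F[0]=-15.000 → step 1: x=-0.001, v=-0.127, θ₁=-0.331, ω₁=0.008, θ₂=-0.096, ω₂=0.114
apply F[1]=-15.000 → step 2: x=-0.005, v=-0.254, θ₁=-0.331, ω₁=0.015, θ₂=-0.092, ω₂=0.229
apply F[2]=-15.000 → step 3: x=-0.011, v=-0.381, θ₁=-0.330, ω₁=0.022, θ₂=-0.087, ω₂=0.346
apply F[3]=-15.000 → step 4: x=-0.020, v=-0.509, θ₁=-0.330, ω₁=0.028, θ₂=-0.079, ω₂=0.465
apply F[4]=-15.000 → step 5: x=-0.032, v=-0.637, θ₁=-0.329, ω₁=0.034, θ₂=-0.068, ω₂=0.587
apply F[5]=-15.000 → step 6: x=-0.046, v=-0.765, θ₁=-0.328, ω₁=0.038, θ₂=-0.055, ω₂=0.713
apply F[6]=-15.000 → step 7: x=-0.062, v=-0.894, θ₁=-0.328, ω₁=0.042, θ₂=-0.040, ω₂=0.843
apply F[7]=-15.000 → step 8: x=-0.082, v=-1.024, θ₁=-0.327, ω₁=0.045, θ₂=-0.021, ω₂=0.978
apply F[8]=-15.000 → step 9: x=-0.103, v=-1.154, θ₁=-0.326, ω₁=0.047, θ₂=-0.000, ω₂=1.119
apply F[9]=-15.000 → step 10: x=-0.128, v=-1.285, θ₁=-0.325, ω₁=0.051, θ₂=0.023, ω₂=1.265
apply F[10]=-15.000 → step 11: x=-0.155, v=-1.417, θ₁=-0.324, ω₁=0.055, θ₂=0.050, ω₂=1.417
apply F[11]=-15.000 → step 12: x=-0.184, v=-1.551, θ₁=-0.323, ω₁=0.062, θ₂=0.080, ω₂=1.574
apply F[12]=-15.000 → step 13: x=-0.217, v=-1.685, θ₁=-0.321, ω₁=0.073, θ₂=0.113, ω₂=1.737
apply F[13]=-15.000 → step 14: x=-0.252, v=-1.821, θ₁=-0.320, ω₁=0.090, θ₂=0.150, ω₂=1.904
apply F[14]=-15.000 → step 15: x=-0.290, v=-1.959, θ₁=-0.318, ω₁=0.116, θ₂=0.189, ω₂=2.076
apply F[15]=-15.000 → step 16: x=-0.330, v=-2.098, θ₁=-0.315, ω₁=0.152, θ₂=0.233, ω₂=2.250
apply F[16]=-15.000 → step 17: x=-0.374, v=-2.238, θ₁=-0.312, ω₁=0.202, θ₂=0.279, ω₂=2.427
apply F[17]=-15.000 → step 18: x=-0.420, v=-2.381, θ₁=-0.307, ω₁=0.270, θ₂=0.330, ω₂=2.604
apply F[18]=-15.000 → step 19: x=-0.469, v=-2.525, θ₁=-0.301, ω₁=0.357, θ₂=0.384, ω₂=2.781
apply F[19]=-15.000 → step 20: x=-0.521, v=-2.670, θ₁=-0.292, ω₁=0.469, θ₂=0.441, ω₂=2.956
apply F[20]=-15.000 → step 21: x=-0.576, v=-2.818, θ₁=-0.282, ω₁=0.607, θ₂=0.502, ω₂=3.128
apply F[21]=-15.000 → step 22: x=-0.633, v=-2.967, θ₁=-0.268, ω₁=0.775, θ₂=0.566, ω₂=3.295
apply F[22]=-15.000 → step 23: x=-0.694, v=-3.119, θ₁=-0.250, ω₁=0.977, θ₂=0.634, ω₂=3.457
apply F[23]=-15.000 → step 24: x=-0.758, v=-3.272, θ₁=-0.229, ω₁=1.215, θ₂=0.704, ω₂=3.610
apply F[24]=-15.000 → step 25: x=-0.825, v=-3.427, θ₁=-0.202, ω₁=1.492, θ₂=0.778, ω₂=3.751
apply F[25]=-15.000 → step 26: x=-0.895, v=-3.585, θ₁=-0.169, ω₁=1.811, θ₂=0.854, ω₂=3.878
apply F[26]=-15.000 → step 27: x=-0.969, v=-3.744, θ₁=-0.129, ω₁=2.173, θ₂=0.933, ω₂=3.983
apply F[27]=-15.000 → step 28: x=-1.045, v=-3.906, θ₁=-0.081, ω₁=2.579, θ₂=1.013, ω₂=4.061
apply F[28]=-15.000 → step 29: x=-1.125, v=-4.069, θ₁=-0.025, ω₁=3.027, θ₂=1.095, ω₂=4.101
apply F[29]=-15.000 → step 30: x=-1.208, v=-4.233, θ₁=0.040, ω₁=3.515, θ₂=1.177, ω₂=4.094
apply F[30]=-15.000 → step 31: x=-1.294, v=-4.396, θ₁=0.115, ω₁=4.038, θ₂=1.258, ω₂=4.027
apply F[31]=-15.000 → step 32: x=-1.384, v=-4.554, θ₁=0.202, ω₁=4.589, θ₂=1.338, ω₂=3.887
apply F[32]=-15.000 → step 33: x=-1.476, v=-4.704, θ₁=0.299, ω₁=5.157, θ₂=1.413, ω₂=3.662
apply F[33]=-15.000 → step 34: x=-1.572, v=-4.839, θ₁=0.408, ω₁=5.735, θ₂=1.484, ω₂=3.342
apply F[34]=-15.000 → step 35: x=-1.670, v=-4.952, θ₁=0.529, ω₁=6.316, θ₂=1.546, ω₂=2.923
apply F[35]=-15.000 → step 36: x=-1.770, v=-5.035, θ₁=0.661, ω₁=6.900, θ₂=1.600, ω₂=2.406
apply F[36]=-15.000 → step 37: x=-1.871, v=-5.078, θ₁=0.805, ω₁=7.492, θ₂=1.642, ω₂=1.798
apply F[37]=-15.000 → step 38: x=-1.972, v=-5.067, θ₁=0.961, ω₁=8.104, θ₂=1.671, ω₂=1.116
apply F[38]=-15.000 → step 39: x=-2.073, v=-4.987, θ₁=1.129, ω₁=8.743, θ₂=1.686, ω₂=0.395
Max |angle| over trajectory = 1.686 rad; bound = 1.048 → exceeded.

Answer: no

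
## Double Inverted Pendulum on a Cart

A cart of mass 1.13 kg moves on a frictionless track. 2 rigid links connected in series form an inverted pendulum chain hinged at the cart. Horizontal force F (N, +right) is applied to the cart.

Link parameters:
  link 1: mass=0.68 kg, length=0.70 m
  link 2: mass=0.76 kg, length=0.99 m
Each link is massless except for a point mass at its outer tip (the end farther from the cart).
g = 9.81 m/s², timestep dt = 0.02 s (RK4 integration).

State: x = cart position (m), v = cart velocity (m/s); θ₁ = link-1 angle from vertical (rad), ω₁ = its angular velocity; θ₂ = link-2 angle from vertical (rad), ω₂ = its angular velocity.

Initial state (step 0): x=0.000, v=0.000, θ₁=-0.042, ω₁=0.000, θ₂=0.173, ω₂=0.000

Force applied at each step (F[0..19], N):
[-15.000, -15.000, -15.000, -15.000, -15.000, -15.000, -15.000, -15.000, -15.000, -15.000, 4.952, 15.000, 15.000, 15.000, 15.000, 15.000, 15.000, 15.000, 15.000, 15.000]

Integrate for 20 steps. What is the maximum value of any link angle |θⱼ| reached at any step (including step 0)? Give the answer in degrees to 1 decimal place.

Answer: 55.4°

Derivation:
apply F[0]=-15.000 → step 1: x=-0.003, v=-0.255, θ₁=-0.039, ω₁=0.288, θ₂=0.174, ω₂=0.089
apply F[1]=-15.000 → step 2: x=-0.010, v=-0.512, θ₁=-0.030, ω₁=0.582, θ₂=0.177, ω₂=0.175
apply F[2]=-15.000 → step 3: x=-0.023, v=-0.772, θ₁=-0.016, ω₁=0.888, θ₂=0.181, ω₂=0.255
apply F[3]=-15.000 → step 4: x=-0.041, v=-1.036, θ₁=0.005, ω₁=1.212, θ₂=0.187, ω₂=0.326
apply F[4]=-15.000 → step 5: x=-0.065, v=-1.305, θ₁=0.033, ω₁=1.560, θ₂=0.194, ω₂=0.383
apply F[5]=-15.000 → step 6: x=-0.093, v=-1.579, θ₁=0.068, ω₁=1.933, θ₂=0.202, ω₂=0.426
apply F[6]=-15.000 → step 7: x=-0.128, v=-1.856, θ₁=0.110, ω₁=2.333, θ₂=0.211, ω₂=0.452
apply F[7]=-15.000 → step 8: x=-0.168, v=-2.132, θ₁=0.161, ω₁=2.754, θ₂=0.220, ω₂=0.463
apply F[8]=-15.000 → step 9: x=-0.213, v=-2.401, θ₁=0.221, ω₁=3.183, θ₂=0.229, ω₂=0.465
apply F[9]=-15.000 → step 10: x=-0.264, v=-2.654, θ₁=0.288, ω₁=3.602, θ₂=0.239, ω₂=0.467
apply F[10]=+4.952 → step 11: x=-0.316, v=-2.578, θ₁=0.360, ω₁=3.591, θ₂=0.248, ω₂=0.462
apply F[11]=+15.000 → step 12: x=-0.365, v=-2.357, θ₁=0.430, ω₁=3.427, θ₂=0.257, ω₂=0.435
apply F[12]=+15.000 → step 13: x=-0.410, v=-2.150, θ₁=0.498, ω₁=3.320, θ₂=0.265, ω₂=0.390
apply F[13]=+15.000 → step 14: x=-0.451, v=-1.954, θ₁=0.564, ω₁=3.263, θ₂=0.272, ω₂=0.331
apply F[14]=+15.000 → step 15: x=-0.488, v=-1.765, θ₁=0.629, ω₁=3.248, θ₂=0.278, ω₂=0.258
apply F[15]=+15.000 → step 16: x=-0.522, v=-1.580, θ₁=0.694, ω₁=3.268, θ₂=0.283, ω₂=0.176
apply F[16]=+15.000 → step 17: x=-0.552, v=-1.397, θ₁=0.760, ω₁=3.318, θ₂=0.285, ω₂=0.088
apply F[17]=+15.000 → step 18: x=-0.578, v=-1.212, θ₁=0.827, ω₁=3.392, θ₂=0.286, ω₂=-0.004
apply F[18]=+15.000 → step 19: x=-0.600, v=-1.023, θ₁=0.895, ω₁=3.487, θ₂=0.285, ω₂=-0.096
apply F[19]=+15.000 → step 20: x=-0.619, v=-0.828, θ₁=0.966, ω₁=3.599, θ₂=0.282, ω₂=-0.186
Max |angle| over trajectory = 0.966 rad = 55.4°.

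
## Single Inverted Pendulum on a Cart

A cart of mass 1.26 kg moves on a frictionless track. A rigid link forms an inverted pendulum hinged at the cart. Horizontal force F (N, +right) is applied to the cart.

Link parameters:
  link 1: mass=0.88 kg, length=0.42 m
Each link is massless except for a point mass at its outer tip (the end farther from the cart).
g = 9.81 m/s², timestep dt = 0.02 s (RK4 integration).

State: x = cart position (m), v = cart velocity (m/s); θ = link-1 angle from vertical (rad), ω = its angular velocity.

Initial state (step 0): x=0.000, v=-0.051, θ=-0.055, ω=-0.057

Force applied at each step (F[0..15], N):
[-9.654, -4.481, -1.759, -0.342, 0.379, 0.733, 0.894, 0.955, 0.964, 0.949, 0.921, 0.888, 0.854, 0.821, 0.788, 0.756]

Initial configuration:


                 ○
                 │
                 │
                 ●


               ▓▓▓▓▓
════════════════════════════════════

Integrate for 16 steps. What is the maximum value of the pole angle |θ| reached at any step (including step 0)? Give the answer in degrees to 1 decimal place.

apply F[0]=-9.654 → step 1: x=-0.002, v=-0.196, θ=-0.053, ω=0.263
apply F[1]=-4.481 → step 2: x=-0.007, v=-0.261, θ=-0.046, ω=0.393
apply F[2]=-1.759 → step 3: x=-0.012, v=-0.283, θ=-0.038, ω=0.426
apply F[3]=-0.342 → step 4: x=-0.018, v=-0.284, θ=-0.030, ω=0.412
apply F[4]=+0.379 → step 5: x=-0.024, v=-0.274, θ=-0.022, ω=0.377
apply F[5]=+0.733 → step 6: x=-0.029, v=-0.260, θ=-0.015, ω=0.335
apply F[6]=+0.894 → step 7: x=-0.034, v=-0.244, θ=-0.009, ω=0.292
apply F[7]=+0.955 → step 8: x=-0.039, v=-0.228, θ=-0.003, ω=0.251
apply F[8]=+0.964 → step 9: x=-0.043, v=-0.213, θ=0.001, ω=0.214
apply F[9]=+0.949 → step 10: x=-0.047, v=-0.198, θ=0.005, ω=0.181
apply F[10]=+0.921 → step 11: x=-0.051, v=-0.185, θ=0.009, ω=0.152
apply F[11]=+0.888 → step 12: x=-0.055, v=-0.172, θ=0.012, ω=0.126
apply F[12]=+0.854 → step 13: x=-0.058, v=-0.160, θ=0.014, ω=0.104
apply F[13]=+0.821 → step 14: x=-0.061, v=-0.149, θ=0.016, ω=0.085
apply F[14]=+0.788 → step 15: x=-0.064, v=-0.139, θ=0.017, ω=0.068
apply F[15]=+0.756 → step 16: x=-0.067, v=-0.129, θ=0.018, ω=0.054
Max |angle| over trajectory = 0.055 rad = 3.2°.

Answer: 3.2°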